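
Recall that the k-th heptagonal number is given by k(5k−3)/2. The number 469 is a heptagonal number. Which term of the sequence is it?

Set n(5n−3)/2 = 469, giving 5n² − 3n − 938 = 0.
So n = (3 + 137) / 10 = 140/10 = 14.

14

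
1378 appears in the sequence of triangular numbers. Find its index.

52

Set n(n+1)/2 = 1378, giving n² + n − 2756 = 0.
The discriminant is 1 + 8·1378 = 11025, and √11025 = 105.
So n = (-1 + 105) / 2 = 104/2 = 52.
Check: 52·53/2 = 1378. ✓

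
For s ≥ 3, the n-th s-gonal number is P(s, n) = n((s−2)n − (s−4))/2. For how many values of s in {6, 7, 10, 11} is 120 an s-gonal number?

1

s = 6: P(6, 8) = 120. ✓
s = 7: P(7, 7) = 112 and P(7, 8) = 148; 120 is not s-gonal.
s = 10: P(10, 5) = 85 and P(10, 6) = 126; 120 is not s-gonal.
s = 11: P(11, 5) = 95 and P(11, 6) = 141; 120 is not s-gonal.
Hits: s ∈ {6} → 1.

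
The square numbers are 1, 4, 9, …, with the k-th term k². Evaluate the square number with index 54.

2916

The 54th square number is n² with n = 54.
54² = 2916.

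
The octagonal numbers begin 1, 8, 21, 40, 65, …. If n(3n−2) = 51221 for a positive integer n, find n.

Set n(3n−2) = 51221, giving 3n² − 2n − 51221 = 0.
The discriminant is 4 + 12·51221 = 614656, and √614656 = 784.
So n = (2 + 784) / 6 = 786/6 = 131.

131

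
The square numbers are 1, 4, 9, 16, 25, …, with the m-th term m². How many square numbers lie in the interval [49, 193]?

The n-th square number is n².
Smallest index with value ≥ 49: n = 7 (giving 49).
Largest index with value ≤ 193: n = 13 (giving 169).
Indices 7 through 13: 7 terms.

7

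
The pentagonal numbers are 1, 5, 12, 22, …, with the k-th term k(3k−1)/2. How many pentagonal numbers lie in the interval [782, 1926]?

The n-th pentagonal number is n(3n−1)/2.
Smallest index with value ≥ 782: n = 23 (giving 782).
Largest index with value ≤ 1926: n = 36 (giving 1926).
Indices 23 through 36: 14 terms.

14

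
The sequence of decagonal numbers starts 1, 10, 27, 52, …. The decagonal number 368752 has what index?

304

Set n(4n−3) = 368752, giving 4n² − 3n − 368752 = 0.
The discriminant is 9 + 16·368752 = 5900041, and √5900041 = 2429.
So n = (3 + 2429) / 8 = 2432/8 = 304.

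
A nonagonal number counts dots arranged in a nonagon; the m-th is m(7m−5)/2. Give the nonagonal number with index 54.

10071

The 54th nonagonal number is n(7n−5)/2 with n = 54.
54·(7·54 − 5)/2 = 54·373/2 = 10071.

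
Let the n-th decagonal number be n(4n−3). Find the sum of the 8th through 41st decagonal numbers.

92225

Σ i(4i−3) = 4Σi² − 3Σi over i = 8..41.
Σi = 861 − 28 = 833 and Σi² = 23821 − 140 = 23681.
4·23681 − 3·833 = 92225.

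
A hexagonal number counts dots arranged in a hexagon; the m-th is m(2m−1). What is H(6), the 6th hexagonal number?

66

The 6th hexagonal number is n(2n−1) with n = 6.
6·(2·6 − 1) = 6·11 = 66.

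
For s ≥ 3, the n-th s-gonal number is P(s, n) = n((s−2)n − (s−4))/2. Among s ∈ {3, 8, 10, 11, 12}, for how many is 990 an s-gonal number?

s = 3: P(3, 44) = 990. ✓
s = 8: P(8, 18) = 936 and P(8, 19) = 1045; 990 is not s-gonal.
s = 10: P(10, 16) = 976 and P(10, 17) = 1105; 990 is not s-gonal.
s = 11: P(11, 15) = 960 and P(11, 16) = 1096; 990 is not s-gonal.
s = 12: P(12, 14) = 924 and P(12, 15) = 1065; 990 is not s-gonal.
Hits: s ∈ {3} → 1.

1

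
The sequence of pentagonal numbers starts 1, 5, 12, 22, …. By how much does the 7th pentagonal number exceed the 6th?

Consecutive pentagonal numbers differ by 3n − 2: here 3·7 − 2 = 19.

19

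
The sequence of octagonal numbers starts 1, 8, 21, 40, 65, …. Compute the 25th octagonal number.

The 25th octagonal number is n(3n−2) with n = 25.
25·(3·25 − 2) = 25·73 = 1825.

1825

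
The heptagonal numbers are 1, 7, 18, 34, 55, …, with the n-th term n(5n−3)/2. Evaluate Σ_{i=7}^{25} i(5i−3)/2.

Σ i(5i−3)/2 = (5Σi² − 3Σi) / 2 over i = 7..25.
Σi = 325 − 21 = 304 and Σi² = 5525 − 91 = 5434.
(5·5434 − 3·304) / 2 = 26258/2 = 13129.

13129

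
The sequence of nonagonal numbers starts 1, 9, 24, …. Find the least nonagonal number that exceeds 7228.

7291

Solve n(7n−5)/2 > 7228 for integer n.
The largest n with value ≤ 7228 is 45 (since 6975 ≤ 7228 < 7291), so the first above is n = 46, value 7291.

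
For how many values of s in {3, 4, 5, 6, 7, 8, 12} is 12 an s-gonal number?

s = 3: P(3, 4) = 10 and P(3, 5) = 15; 12 is not s-gonal.
s = 4: P(4, 3) = 9 and P(4, 4) = 16; 12 is not s-gonal.
s = 5: P(5, 3) = 12. ✓
s = 6: P(6, 2) = 6 and P(6, 3) = 15; 12 is not s-gonal.
s = 7: P(7, 2) = 7 and P(7, 3) = 18; 12 is not s-gonal.
s = 8: P(8, 2) = 8 and P(8, 3) = 21; 12 is not s-gonal.
s = 12: P(12, 2) = 12. ✓
Hits: s ∈ {5, 12} → 2.

2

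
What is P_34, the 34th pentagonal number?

1717

34·(3·34 − 1)/2 = 34·101/2 = 1717.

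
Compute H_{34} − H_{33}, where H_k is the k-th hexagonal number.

133

Consecutive hexagonal numbers differ by 4n − 3: here 4·34 − 3 = 133.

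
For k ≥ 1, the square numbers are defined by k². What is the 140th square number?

The 140th square number is n² with n = 140.
140² = 19600.

19600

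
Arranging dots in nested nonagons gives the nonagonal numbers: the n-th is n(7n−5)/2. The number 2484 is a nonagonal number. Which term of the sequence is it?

Set n(7n−5)/2 = 2484, giving 7n² − 5n − 4968 = 0.
The discriminant is 25 + 56·2484 = 139129, and √139129 = 373.
So n = (5 + 373) / 14 = 378/14 = 27.
Check: 27·(7·27 − 5)/2 = 2484. ✓

27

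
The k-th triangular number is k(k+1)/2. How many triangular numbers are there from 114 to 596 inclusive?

20

The n-th triangular number is n(n+1)/2.
Smallest index with value ≥ 114: n = 15 (giving 120).
Largest index with value ≤ 596: n = 34 (giving 595).
Indices 15 through 34: 20 terms.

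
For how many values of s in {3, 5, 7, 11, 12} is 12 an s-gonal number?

s = 3: P(3, 4) = 10 and P(3, 5) = 15; 12 is not s-gonal.
s = 5: P(5, 3) = 12. ✓
s = 7: P(7, 2) = 7 and P(7, 3) = 18; 12 is not s-gonal.
s = 11: P(11, 2) = 11 and P(11, 3) = 30; 12 is not s-gonal.
s = 12: P(12, 2) = 12. ✓
Hits: s ∈ {5, 12} → 2.

2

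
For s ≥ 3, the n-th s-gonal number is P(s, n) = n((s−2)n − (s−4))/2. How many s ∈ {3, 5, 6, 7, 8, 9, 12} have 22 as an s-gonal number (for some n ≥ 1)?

s = 3: P(3, 6) = 21 and P(3, 7) = 28; 22 is not s-gonal.
s = 5: P(5, 4) = 22. ✓
s = 6: P(6, 3) = 15 and P(6, 4) = 28; 22 is not s-gonal.
s = 7: P(7, 3) = 18 and P(7, 4) = 34; 22 is not s-gonal.
s = 8: P(8, 3) = 21 and P(8, 4) = 40; 22 is not s-gonal.
s = 9: P(9, 2) = 9 and P(9, 3) = 24; 22 is not s-gonal.
s = 12: P(12, 2) = 12 and P(12, 3) = 33; 22 is not s-gonal.
Hits: s ∈ {5} → 1.

1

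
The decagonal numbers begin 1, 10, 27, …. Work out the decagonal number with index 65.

16705

65·(4·65 − 3) = 65·257 = 16705.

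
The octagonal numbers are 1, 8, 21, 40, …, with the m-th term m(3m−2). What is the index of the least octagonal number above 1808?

25

Solve n(3n−2) > 1808 for integer n.
The largest n with value ≤ 1808 is 24 (since 1680 ≤ 1808 < 1825), so the first above is n = 25, value 1825.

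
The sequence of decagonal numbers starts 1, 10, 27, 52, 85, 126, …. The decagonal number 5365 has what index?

37

Set n(4n−3) = 5365, giving 4n² − 3n − 5365 = 0.
The discriminant is 9 + 16·5365 = 85849, and √85849 = 293.
So n = (3 + 293) / 8 = 296/8 = 37.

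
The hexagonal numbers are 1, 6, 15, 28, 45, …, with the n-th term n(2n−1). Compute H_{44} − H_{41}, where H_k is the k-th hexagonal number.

507

44·(2·44 − 1) = 3828 and 41·(2·41 − 1) = 3321.
Difference: 3828 − 3321 = 507.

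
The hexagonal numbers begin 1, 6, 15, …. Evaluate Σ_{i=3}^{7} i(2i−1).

245

Σ i(2i−1) = 2Σi² − Σi over i = 3..7.
Σi = 28 − 3 = 25 and Σi² = 140 − 5 = 135.
2·135 − 1·25 = 245.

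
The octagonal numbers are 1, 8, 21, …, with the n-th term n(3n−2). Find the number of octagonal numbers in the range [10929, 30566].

41

The n-th octagonal number is n(3n−2).
Smallest index with value ≥ 10929: n = 61 (giving 11041).
Largest index with value ≤ 30566: n = 101 (giving 30401).
Indices 61 through 101: 41 terms.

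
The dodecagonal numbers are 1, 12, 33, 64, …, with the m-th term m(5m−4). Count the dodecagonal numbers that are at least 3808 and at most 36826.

The n-th dodecagonal number is n(5n−4).
Smallest index with value ≥ 3808: n = 28 (giving 3808).
Largest index with value ≤ 36826: n = 86 (giving 36636).
Indices 28 through 86: 59 terms.

59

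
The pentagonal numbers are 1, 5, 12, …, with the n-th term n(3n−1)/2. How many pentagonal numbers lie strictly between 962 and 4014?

The n-th pentagonal number is n(3n−1)/2.
Smallest index with value > 962: n = 26 (giving 1001).
Largest index with value < 4014: n = 51 (giving 3876).
Indices 26 through 51: 26 terms.

26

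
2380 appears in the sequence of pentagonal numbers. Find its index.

40

Set n(3n−1)/2 = 2380, giving 3n² − n − 4760 = 0.
So n = (1 + 239) / 6 = 240/6 = 40.
Check: 40·(3·40 − 1)/2 = 2380. ✓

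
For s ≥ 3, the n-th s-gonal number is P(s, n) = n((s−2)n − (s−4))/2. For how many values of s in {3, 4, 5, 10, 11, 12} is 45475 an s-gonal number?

s = 3: P(3, 301) = 45451 and P(3, 302) = 45753; 45475 is not s-gonal.
s = 4: P(4, 213) = 45369 and P(4, 214) = 45796; 45475 is not s-gonal.
s = 5: P(5, 174) = 45327 and P(5, 175) = 45850; 45475 is not s-gonal.
s = 10: P(10, 107) = 45475. ✓
s = 11: P(11, 100) = 44650 and P(11, 101) = 45551; 45475 is not s-gonal.
s = 12: P(12, 95) = 44745 and P(12, 96) = 45696; 45475 is not s-gonal.
Hits: s ∈ {10} → 1.

1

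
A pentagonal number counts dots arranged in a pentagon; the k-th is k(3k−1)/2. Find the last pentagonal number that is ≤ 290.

287

Solve n(3n−1)/2 ≤ 290 for integer n.
n = 14 gives 287 ≤ 290, while n = 15 gives 330 > 290; so the answer is 287.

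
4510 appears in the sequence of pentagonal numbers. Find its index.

Set n(3n−1)/2 = 4510, giving 3n² − n − 9020 = 0.
The discriminant is 1 + 24·4510 = 108241, and √108241 = 329.
So n = (1 + 329) / 6 = 330/6 = 55.

55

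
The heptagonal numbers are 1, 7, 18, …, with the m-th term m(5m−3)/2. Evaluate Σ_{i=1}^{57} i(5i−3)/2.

155933

Σ i(5i−3)/2 = (5Σi² − 3Σi) / 2 over i = 1..57.
Σi = 1653 and Σi² = 63365.
(5·63365 − 3·1653) / 2 = 311866/2 = 155933.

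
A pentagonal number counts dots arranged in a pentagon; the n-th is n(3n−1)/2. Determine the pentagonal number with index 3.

12

The 3rd pentagonal number is n(3n−1)/2 with n = 3.
3·(3·3 − 1)/2 = 3·8/2 = 3·4 = 12.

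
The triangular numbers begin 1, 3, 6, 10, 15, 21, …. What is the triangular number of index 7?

28

The 7th triangular number is n(n+1)/2 with n = 7.
7·8/2 = 56/2 = 28.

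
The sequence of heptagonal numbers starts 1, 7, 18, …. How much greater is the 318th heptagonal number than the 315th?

4743

318·(5·318 − 3)/2 = 252333 and 315·(5·315 − 3)/2 = 247590.
Difference: 252333 − 247590 = 4743.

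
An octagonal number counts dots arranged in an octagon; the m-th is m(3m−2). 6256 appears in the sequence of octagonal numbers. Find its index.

46

Set n(3n−2) = 6256, giving 3n² − 2n − 6256 = 0.
The discriminant is 4 + 12·6256 = 75076, and √75076 = 274.
So n = (2 + 274) / 6 = 276/6 = 46.
Check: 46·(3·46 − 2) = 6256. ✓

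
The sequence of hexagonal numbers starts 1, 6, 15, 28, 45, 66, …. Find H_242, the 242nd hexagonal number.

116886

242·(2·242 − 1) = 242·483 = 116886.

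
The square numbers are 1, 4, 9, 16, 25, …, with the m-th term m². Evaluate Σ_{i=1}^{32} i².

Σ_{i=1}^{32} i² = 32·33·65/6 = 11440.

11440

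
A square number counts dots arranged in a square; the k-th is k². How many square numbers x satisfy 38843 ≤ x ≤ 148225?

188

The n-th square number is n².
Smallest index with value ≥ 38843: n = 198 (giving 39204).
Largest index with value ≤ 148225: n = 385 (giving 148225).
Indices 198 through 385: 188 terms.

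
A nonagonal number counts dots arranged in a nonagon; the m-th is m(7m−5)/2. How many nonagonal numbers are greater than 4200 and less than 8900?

15

The n-th nonagonal number is n(7n−5)/2.
Smallest index with value > 4200: n = 36 (giving 4446).
Largest index with value < 8900: n = 50 (giving 8625).
Indices 36 through 50: 15 terms.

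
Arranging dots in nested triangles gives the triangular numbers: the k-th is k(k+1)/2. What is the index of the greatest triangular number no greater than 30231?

245

Solve n(n+1)/2 ≤ 30231 for integer n.
n = 245 gives 30135 ≤ 30231, while n = 246 gives 30381 > 30231; so the answer is index 245.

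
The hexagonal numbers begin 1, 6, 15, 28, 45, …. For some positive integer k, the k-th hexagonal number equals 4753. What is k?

Set n(2n−1) = 4753, giving 2n² − n − 4753 = 0.
So n = (1 + 195) / 4 = 196/4 = 49.

49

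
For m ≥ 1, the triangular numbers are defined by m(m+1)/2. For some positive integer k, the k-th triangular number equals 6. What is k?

Set n(n+1)/2 = 6, giving n² + n − 12 = 0.
So n = (-1 + 7) / 2 = 6/2 = 3.

3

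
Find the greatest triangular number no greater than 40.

Solve n(n+1)/2 ≤ 40 for integer n.
n = 8 gives 36 ≤ 40, while n = 9 gives 45 > 40; so the answer is 36.

36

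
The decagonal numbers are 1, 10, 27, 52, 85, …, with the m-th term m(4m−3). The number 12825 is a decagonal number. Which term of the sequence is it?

Set n(4n−3) = 12825, giving 4n² − 3n − 12825 = 0.
So n = (3 + 453) / 8 = 456/8 = 57.

57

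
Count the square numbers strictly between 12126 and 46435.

The n-th square number is n².
Smallest index with value > 12126: n = 111 (giving 12321).
Largest index with value < 46435: n = 215 (giving 46225).
Indices 111 through 215: 105 terms.

105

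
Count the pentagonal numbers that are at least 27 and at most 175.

The n-th pentagonal number is n(3n−1)/2.
Smallest index with value ≥ 27: n = 5 (giving 35).
Largest index with value ≤ 175: n = 10 (giving 145).
Indices 5 through 10: 6 terms.

6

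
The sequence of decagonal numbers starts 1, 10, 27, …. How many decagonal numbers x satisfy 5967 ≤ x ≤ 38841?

60

The n-th decagonal number is n(4n−3).
Smallest index with value ≥ 5967: n = 39 (giving 5967).
Largest index with value ≤ 38841: n = 98 (giving 38122).
Indices 39 through 98: 60 terms.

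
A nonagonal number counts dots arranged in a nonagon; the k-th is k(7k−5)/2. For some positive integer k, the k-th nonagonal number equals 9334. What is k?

52

Set n(7n−5)/2 = 9334, giving 7n² − 5n − 18668 = 0.
The discriminant is 25 + 56·9334 = 522729, and √522729 = 723.
So n = (5 + 723) / 14 = 728/14 = 52.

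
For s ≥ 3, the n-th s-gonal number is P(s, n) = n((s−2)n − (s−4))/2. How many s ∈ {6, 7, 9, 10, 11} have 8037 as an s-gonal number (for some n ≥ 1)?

1

s = 6: P(6, 63) = 7875 and P(6, 64) = 8128; 8037 is not s-gonal.
s = 7: P(7, 57) = 8037. ✓
s = 9: P(9, 48) = 7944 and P(9, 49) = 8281; 8037 is not s-gonal.
s = 10: P(10, 45) = 7965 and P(10, 46) = 8326; 8037 is not s-gonal.
s = 11: P(11, 42) = 7791 and P(11, 43) = 8170; 8037 is not s-gonal.
Hits: s ∈ {7} → 1.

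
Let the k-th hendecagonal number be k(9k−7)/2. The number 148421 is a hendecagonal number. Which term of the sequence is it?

182

Set n(9n−7)/2 = 148421, giving 9n² − 7n − 296842 = 0.
The discriminant is 49 + 72·148421 = 10686361, and √10686361 = 3269.
So n = (7 + 3269) / 18 = 3276/18 = 182.
Check: 182·(9·182 − 7)/2 = 148421. ✓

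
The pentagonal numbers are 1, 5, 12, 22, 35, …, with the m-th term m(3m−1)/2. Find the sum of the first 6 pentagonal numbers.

Σ i(3i−1)/2 = (3Σi² − Σi) / 2 over i = 1..6.
Σi = 21 and Σi² = 91.
(3·91 − 1·21) / 2 = 252/2 = 126.

126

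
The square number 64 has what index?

We need n² = 64, so n = √64 = 8.

8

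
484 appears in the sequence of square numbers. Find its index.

We need n² = 484, so n = √484 = 22.
Check: 22² = 484. ✓

22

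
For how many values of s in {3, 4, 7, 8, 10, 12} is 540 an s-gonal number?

2

s = 3: P(3, 32) = 528 and P(3, 33) = 561; 540 is not s-gonal.
s = 4: P(4, 23) = 529 and P(4, 24) = 576; 540 is not s-gonal.
s = 7: P(7, 15) = 540. ✓
s = 8: P(8, 13) = 481 and P(8, 14) = 560; 540 is not s-gonal.
s = 10: P(10, 12) = 540. ✓
s = 12: P(12, 10) = 460 and P(12, 11) = 561; 540 is not s-gonal.
Hits: s ∈ {7, 10} → 2.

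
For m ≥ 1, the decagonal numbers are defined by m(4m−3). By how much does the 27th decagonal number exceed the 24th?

603

27·(4·27 − 3) = 2835 and 24·(4·24 − 3) = 2232.
Difference: 2835 − 2232 = 603.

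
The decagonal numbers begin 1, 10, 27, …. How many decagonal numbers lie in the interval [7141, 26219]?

The n-th decagonal number is n(4n−3).
Smallest index with value ≥ 7141: n = 43 (giving 7267).
Largest index with value ≤ 26219: n = 81 (giving 26001).
Indices 43 through 81: 39 terms.

39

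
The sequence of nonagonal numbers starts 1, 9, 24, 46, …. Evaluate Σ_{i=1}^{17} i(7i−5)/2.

5865

Σ i(7i−5)/2 = (7Σi² − 5Σi) / 2 over i = 1..17.
Σi = 153 and Σi² = 1785.
(7·1785 − 5·153) / 2 = 11730/2 = 5865.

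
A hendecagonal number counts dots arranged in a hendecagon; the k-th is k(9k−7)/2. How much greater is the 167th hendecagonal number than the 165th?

167·(9·167 − 7)/2 = 124916 and 165·(9·165 − 7)/2 = 121935.
Difference: 124916 − 121935 = 2981.

2981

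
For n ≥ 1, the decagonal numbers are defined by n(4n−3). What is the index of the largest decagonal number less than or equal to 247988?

249

Solve n(4n−3) ≤ 247988 for integer n.
n = 249 gives 247257 ≤ 247988, while n = 250 gives 249250 > 247988; so the answer is index 249.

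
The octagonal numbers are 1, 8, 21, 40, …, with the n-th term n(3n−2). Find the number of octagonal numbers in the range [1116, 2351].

9

The n-th octagonal number is n(3n−2).
Smallest index with value ≥ 1116: n = 20 (giving 1160).
Largest index with value ≤ 2351: n = 28 (giving 2296).
Indices 20 through 28: 9 terms.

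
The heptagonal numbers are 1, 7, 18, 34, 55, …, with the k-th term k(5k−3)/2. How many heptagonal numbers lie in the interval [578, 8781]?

44

The n-th heptagonal number is n(5n−3)/2.
Smallest index with value ≥ 578: n = 16 (giving 616).
Largest index with value ≤ 8781: n = 59 (giving 8614).
Indices 16 through 59: 44 terms.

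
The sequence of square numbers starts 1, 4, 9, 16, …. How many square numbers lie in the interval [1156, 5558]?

41

The n-th square number is n².
Smallest index with value ≥ 1156: n = 34 (giving 1156).
Largest index with value ≤ 5558: n = 74 (giving 5476).
Indices 34 through 74: 41 terms.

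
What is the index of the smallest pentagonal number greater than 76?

Solve n(3n−1)/2 > 76 for integer n.
The largest n with value ≤ 76 is 7 (since 70 ≤ 76 < 92), so the first above is n = 8, value 92.

8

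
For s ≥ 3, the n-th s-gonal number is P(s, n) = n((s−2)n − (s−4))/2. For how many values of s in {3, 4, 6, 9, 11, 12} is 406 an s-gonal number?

s = 3: P(3, 28) = 406. ✓
s = 4: P(4, 20) = 400 and P(4, 21) = 441; 406 is not s-gonal.
s = 6: P(6, 14) = 378 and P(6, 15) = 435; 406 is not s-gonal.
s = 9: P(9, 11) = 396 and P(9, 12) = 474; 406 is not s-gonal.
s = 11: P(11, 9) = 333 and P(11, 10) = 415; 406 is not s-gonal.
s = 12: P(12, 9) = 369 and P(12, 10) = 460; 406 is not s-gonal.
Hits: s ∈ {3} → 1.

1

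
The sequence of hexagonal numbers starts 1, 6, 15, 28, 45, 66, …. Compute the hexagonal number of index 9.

9·(2·9 − 1) = 9·17 = 153.

153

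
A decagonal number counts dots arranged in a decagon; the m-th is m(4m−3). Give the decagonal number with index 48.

9072

48·(4·48 − 3) = 48·189 = 9072.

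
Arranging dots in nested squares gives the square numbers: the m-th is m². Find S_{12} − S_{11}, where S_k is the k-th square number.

23

n² − (n−1)² = 2n − 1, so 12² − 11² = 2·12 − 1 = 23.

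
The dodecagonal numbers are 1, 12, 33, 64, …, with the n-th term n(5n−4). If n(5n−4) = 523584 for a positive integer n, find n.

324

Set n(5n−4) = 523584, giving 5n² − 4n − 523584 = 0.
So n = (4 + 3236) / 10 = 3240/10 = 324.
Check: 324·(5·324 − 4) = 523584. ✓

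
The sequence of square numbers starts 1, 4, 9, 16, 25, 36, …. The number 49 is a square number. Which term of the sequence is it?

7

We need n² = 49, so n = √49 = 7.
Check: 7² = 49. ✓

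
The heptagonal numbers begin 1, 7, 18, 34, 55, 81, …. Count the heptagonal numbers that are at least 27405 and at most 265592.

222

The n-th heptagonal number is n(5n−3)/2.
Smallest index with value ≥ 27405: n = 105 (giving 27405).
Largest index with value ≤ 265592: n = 326 (giving 265201).
Indices 105 through 326: 222 terms.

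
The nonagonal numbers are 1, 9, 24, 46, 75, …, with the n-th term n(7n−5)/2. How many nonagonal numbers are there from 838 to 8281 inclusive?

34

The n-th nonagonal number is n(7n−5)/2.
Smallest index with value ≥ 838: n = 16 (giving 856).
Largest index with value ≤ 8281: n = 49 (giving 8281).
Indices 16 through 49: 34 terms.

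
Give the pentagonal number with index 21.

651

The 21st pentagonal number is n(3n−1)/2 with n = 21.
21·(3·21 − 1)/2 = 21·62/2 = 21·31 = 651.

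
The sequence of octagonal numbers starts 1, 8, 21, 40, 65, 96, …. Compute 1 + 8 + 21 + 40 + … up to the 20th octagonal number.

8190

Σ i(3i−2) = 3Σi² − 2Σi over i = 1..20.
Σi = 210 and Σi² = 2870.
3·2870 − 2·210 = 8190.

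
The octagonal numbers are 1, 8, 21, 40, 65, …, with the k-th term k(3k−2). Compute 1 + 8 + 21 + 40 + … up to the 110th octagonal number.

Σ i(3i−2) = 3Σi² − 2Σi over i = 1..110.
Σi = 6105 and Σi² = 449735.
3·449735 − 2·6105 = 1336995.

1336995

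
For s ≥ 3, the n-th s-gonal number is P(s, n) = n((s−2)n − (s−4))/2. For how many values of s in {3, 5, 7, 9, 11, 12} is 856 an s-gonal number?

s = 3: P(3, 40) = 820 and P(3, 41) = 861; 856 is not s-gonal.
s = 5: P(5, 24) = 852 and P(5, 25) = 925; 856 is not s-gonal.
s = 7: P(7, 18) = 783 and P(7, 19) = 874; 856 is not s-gonal.
s = 9: P(9, 16) = 856. ✓
s = 11: P(11, 14) = 833 and P(11, 15) = 960; 856 is not s-gonal.
s = 12: P(12, 13) = 793 and P(12, 14) = 924; 856 is not s-gonal.
Hits: s ∈ {9} → 1.

1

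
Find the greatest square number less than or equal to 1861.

Solve n² ≤ 1861 for integer n.
n = 43 gives 1849 ≤ 1861, while n = 44 gives 1936 > 1861; so the answer is 1849.

1849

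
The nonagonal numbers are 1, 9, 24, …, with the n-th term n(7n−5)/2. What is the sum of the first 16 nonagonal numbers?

4896

Σ i(7i−5)/2 = (7Σi² − 5Σi) / 2 over i = 1..16.
Σi = 136 and Σi² = 1496.
(7·1496 − 5·136) / 2 = 9792/2 = 4896.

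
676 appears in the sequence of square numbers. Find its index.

26

We need n² = 676, so n = √676 = 26.
Check: 26² = 676. ✓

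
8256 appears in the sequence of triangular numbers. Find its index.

Set n(n+1)/2 = 8256, giving n² + n − 16512 = 0.
The discriminant is 1 + 8·8256 = 66049, and √66049 = 257.
So n = (-1 + 257) / 2 = 256/2 = 128.
Check: 128·129/2 = 8256. ✓

128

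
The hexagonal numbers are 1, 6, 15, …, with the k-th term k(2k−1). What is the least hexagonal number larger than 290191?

291466

Solve n(2n−1) > 290191 for integer n.
The largest n with value ≤ 290191 is 381 (since 289941 ≤ 290191 < 291466), so the first above is n = 382, value 291466.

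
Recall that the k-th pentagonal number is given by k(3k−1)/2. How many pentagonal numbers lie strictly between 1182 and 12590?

63

The n-th pentagonal number is n(3n−1)/2.
Smallest index with value > 1182: n = 29 (giving 1247).
Largest index with value < 12590: n = 91 (giving 12376).
Indices 29 through 91: 63 terms.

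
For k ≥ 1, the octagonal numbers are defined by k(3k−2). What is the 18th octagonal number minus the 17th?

Consecutive octagonal numbers differ by 6n − 5: here 6·18 − 5 = 103.

103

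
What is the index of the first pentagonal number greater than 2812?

44

Solve n(3n−1)/2 > 2812 for integer n.
The largest n with value ≤ 2812 is 43 (since 2752 ≤ 2812 < 2882), so the first above is n = 44, value 2882.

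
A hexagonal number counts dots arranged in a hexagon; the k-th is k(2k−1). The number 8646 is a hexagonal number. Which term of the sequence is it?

66

Set n(2n−1) = 8646, giving 2n² − n − 8646 = 0.
The discriminant is 1 + 8·8646 = 69169, and √69169 = 263.
So n = (1 + 263) / 4 = 264/4 = 66.
Check: 66·(2·66 − 1) = 8646. ✓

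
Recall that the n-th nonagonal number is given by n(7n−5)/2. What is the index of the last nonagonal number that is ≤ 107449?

Solve n(7n−5)/2 ≤ 107449 for integer n.
n = 175 gives 106750 ≤ 107449, while n = 176 gives 107976 > 107449; so the answer is index 175.

175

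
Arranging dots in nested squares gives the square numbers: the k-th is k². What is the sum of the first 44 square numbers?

Σ_{i=1}^{44} i² = 44·45·89/6 = 29370.

29370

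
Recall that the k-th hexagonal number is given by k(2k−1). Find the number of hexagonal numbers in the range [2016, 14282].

The n-th hexagonal number is n(2n−1).
Smallest index with value ≥ 2016: n = 32 (giving 2016).
Largest index with value ≤ 14282: n = 84 (giving 14028).
Indices 32 through 84: 53 terms.

53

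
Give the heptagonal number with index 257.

164737

257·(5·257 − 3)/2 = 257·1282/2 = 257·641 = 164737.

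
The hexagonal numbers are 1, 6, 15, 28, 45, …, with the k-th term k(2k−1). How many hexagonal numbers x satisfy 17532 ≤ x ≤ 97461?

The n-th hexagonal number is n(2n−1).
Smallest index with value ≥ 17532: n = 94 (giving 17578).
Largest index with value ≤ 97461: n = 221 (giving 97461).
Indices 94 through 221: 128 terms.

128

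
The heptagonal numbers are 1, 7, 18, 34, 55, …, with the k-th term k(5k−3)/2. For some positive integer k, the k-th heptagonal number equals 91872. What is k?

192

Set n(5n−3)/2 = 91872, giving 5n² − 3n − 183744 = 0.
So n = (3 + 1917) / 10 = 1920/10 = 192.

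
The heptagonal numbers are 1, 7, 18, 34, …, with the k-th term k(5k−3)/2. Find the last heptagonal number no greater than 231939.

230584

Solve n(5n−3)/2 ≤ 231939 for integer n.
n = 304 gives 230584 ≤ 231939, while n = 305 gives 232105 > 231939; so the answer is 230584.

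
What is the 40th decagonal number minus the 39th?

Consecutive decagonal numbers differ by 8n − 7: here 8·40 − 7 = 313.

313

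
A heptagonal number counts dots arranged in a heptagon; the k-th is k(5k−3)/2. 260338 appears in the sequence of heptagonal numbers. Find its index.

Set n(5n−3)/2 = 260338, giving 5n² − 3n − 520676 = 0.
So n = (3 + 3227) / 10 = 3230/10 = 323.

323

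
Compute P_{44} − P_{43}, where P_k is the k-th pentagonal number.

Consecutive pentagonal numbers differ by 3n − 2: here 3·44 − 2 = 130.

130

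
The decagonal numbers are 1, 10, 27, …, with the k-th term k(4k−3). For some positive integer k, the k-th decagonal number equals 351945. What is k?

297

Set n(4n−3) = 351945, giving 4n² − 3n − 351945 = 0.
The discriminant is 9 + 16·351945 = 5631129, and √5631129 = 2373.
So n = (3 + 2373) / 8 = 2376/8 = 297.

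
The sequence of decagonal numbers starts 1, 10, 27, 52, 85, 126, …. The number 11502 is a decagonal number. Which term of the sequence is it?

Set n(4n−3) = 11502, giving 4n² − 3n − 11502 = 0.
So n = (3 + 429) / 8 = 432/8 = 54.

54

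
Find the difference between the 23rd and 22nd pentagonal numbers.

Consecutive pentagonal numbers differ by 3n − 2: here 3·23 − 2 = 67.

67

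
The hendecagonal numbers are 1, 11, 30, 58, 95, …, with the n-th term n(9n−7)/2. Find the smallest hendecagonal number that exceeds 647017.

Solve n(9n−7)/2 > 647017 for integer n.
The largest n with value ≤ 647017 is 379 (since 645058 ≤ 647017 < 648470), so the first above is n = 380, value 648470.

648470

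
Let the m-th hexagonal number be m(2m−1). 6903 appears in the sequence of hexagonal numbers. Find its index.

Set n(2n−1) = 6903, giving 2n² − n − 6903 = 0.
The discriminant is 1 + 8·6903 = 55225, and √55225 = 235.
So n = (1 + 235) / 4 = 236/4 = 59.

59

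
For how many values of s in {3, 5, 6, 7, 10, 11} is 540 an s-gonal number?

s = 3: P(3, 32) = 528 and P(3, 33) = 561; 540 is not s-gonal.
s = 5: P(5, 19) = 532 and P(5, 20) = 590; 540 is not s-gonal.
s = 6: P(6, 16) = 496 and P(6, 17) = 561; 540 is not s-gonal.
s = 7: P(7, 15) = 540. ✓
s = 10: P(10, 12) = 540. ✓
s = 11: P(11, 11) = 506 and P(11, 12) = 606; 540 is not s-gonal.
Hits: s ∈ {7, 10} → 2.

2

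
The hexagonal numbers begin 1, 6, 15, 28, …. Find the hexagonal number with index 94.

17578

94·(2·94 − 1) = 94·187 = 17578.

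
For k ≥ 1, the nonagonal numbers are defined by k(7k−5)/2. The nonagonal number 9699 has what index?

Set n(7n−5)/2 = 9699, giving 7n² − 5n − 19398 = 0.
So n = (5 + 737) / 14 = 742/14 = 53.

53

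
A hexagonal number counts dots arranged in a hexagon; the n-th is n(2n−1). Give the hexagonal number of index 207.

85491

207·(2·207 − 1) = 207·413 = 85491.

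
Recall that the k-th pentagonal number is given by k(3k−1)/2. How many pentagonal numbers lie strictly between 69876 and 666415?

450

The n-th pentagonal number is n(3n−1)/2.
Smallest index with value > 69876: n = 217 (giving 70525).
Largest index with value < 666415: n = 666 (giving 665001).
Indices 217 through 666: 450 terms.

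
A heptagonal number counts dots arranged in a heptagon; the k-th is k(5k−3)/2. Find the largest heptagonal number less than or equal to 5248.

5221

Solve n(5n−3)/2 ≤ 5248 for integer n.
n = 46 gives 5221 ≤ 5248, while n = 47 gives 5452 > 5248; so the answer is 5221.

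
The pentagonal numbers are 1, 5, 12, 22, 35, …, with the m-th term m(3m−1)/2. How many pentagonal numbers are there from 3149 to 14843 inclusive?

The n-th pentagonal number is n(3n−1)/2.
Smallest index with value ≥ 3149: n = 46 (giving 3151).
Largest index with value ≤ 14843: n = 99 (giving 14652).
Indices 46 through 99: 54 terms.

54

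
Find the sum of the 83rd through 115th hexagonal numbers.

Σ i(2i−1) = 2Σi² − Σi over i = 83..115.
Σi = 6670 − 3403 = 3267 and Σi² = 513590 − 187165 = 326425.
2·326425 − 1·3267 = 649583.

649583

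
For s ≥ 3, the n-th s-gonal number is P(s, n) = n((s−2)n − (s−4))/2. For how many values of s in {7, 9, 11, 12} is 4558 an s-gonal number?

1

s = 7: P(7, 43) = 4558. ✓
s = 9: P(9, 36) = 4446 and P(9, 37) = 4699; 4558 is not s-gonal.
s = 11: P(11, 32) = 4496 and P(11, 33) = 4785; 4558 is not s-gonal.
s = 12: P(12, 30) = 4380 and P(12, 31) = 4681; 4558 is not s-gonal.
Hits: s ∈ {7} → 1.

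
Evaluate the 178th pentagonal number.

47437

178·(3·178 − 1)/2 = 178·533/2 = 47437.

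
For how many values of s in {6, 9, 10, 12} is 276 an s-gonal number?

1

s = 6: P(6, 12) = 276. ✓
s = 9: P(9, 9) = 261 and P(9, 10) = 325; 276 is not s-gonal.
s = 10: P(10, 8) = 232 and P(10, 9) = 297; 276 is not s-gonal.
s = 12: P(12, 7) = 217 and P(12, 8) = 288; 276 is not s-gonal.
Hits: s ∈ {6} → 1.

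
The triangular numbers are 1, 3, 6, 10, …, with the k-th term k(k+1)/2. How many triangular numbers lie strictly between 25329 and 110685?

The n-th triangular number is n(n+1)/2.
Smallest index with value > 25329: n = 225 (giving 25425).
Largest index with value < 110685: n = 469 (giving 110215).
Indices 225 through 469: 245 terms.

245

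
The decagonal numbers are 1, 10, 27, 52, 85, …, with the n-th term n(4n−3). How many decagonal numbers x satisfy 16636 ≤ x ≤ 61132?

The n-th decagonal number is n(4n−3).
Smallest index with value ≥ 16636: n = 65 (giving 16705).
Largest index with value ≤ 61132: n = 124 (giving 61132).
Indices 65 through 124: 60 terms.

60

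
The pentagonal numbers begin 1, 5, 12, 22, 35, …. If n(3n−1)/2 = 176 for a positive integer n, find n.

Set n(3n−1)/2 = 176, giving 3n² − n − 352 = 0.
So n = (1 + 65) / 6 = 66/6 = 11.
Check: 11·(3·11 − 1)/2 = 176. ✓

11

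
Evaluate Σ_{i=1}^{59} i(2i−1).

Σ i(2i−1) = 2Σi² − Σi over i = 1..59.
Σi = 1770 and Σi² = 70210.
2·70210 − 1·1770 = 138650.

138650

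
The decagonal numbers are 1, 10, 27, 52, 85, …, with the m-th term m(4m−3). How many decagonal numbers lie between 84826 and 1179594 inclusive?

398

The n-th decagonal number is n(4n−3).
Smallest index with value ≥ 84826: n = 146 (giving 84826).
Largest index with value ≤ 1179594: n = 543 (giving 1177767).
Indices 146 through 543: 398 terms.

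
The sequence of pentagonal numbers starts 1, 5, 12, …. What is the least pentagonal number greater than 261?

Solve n(3n−1)/2 > 261 for integer n.
The largest n with value ≤ 261 is 13 (since 247 ≤ 261 < 287), so the first above is n = 14, value 287.

287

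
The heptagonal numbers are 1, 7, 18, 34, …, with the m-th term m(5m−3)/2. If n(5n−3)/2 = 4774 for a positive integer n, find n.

44

Set n(5n−3)/2 = 4774, giving 5n² − 3n − 9548 = 0.
The discriminant is 9 + 40·4774 = 190969, and √190969 = 437.
So n = (3 + 437) / 10 = 440/10 = 44.
Check: 44·(5·44 − 3)/2 = 4774. ✓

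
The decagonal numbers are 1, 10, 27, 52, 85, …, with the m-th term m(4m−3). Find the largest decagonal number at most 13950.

Solve n(4n−3) ≤ 13950 for integer n.
n = 59 gives 13747 ≤ 13950, while n = 60 gives 14220 > 13950; so the answer is 13747.

13747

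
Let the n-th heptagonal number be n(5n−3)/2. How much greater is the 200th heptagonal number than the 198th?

200·(5·200 − 3)/2 = 99700 and 198·(5·198 − 3)/2 = 97713.
Difference: 99700 − 97713 = 1987.

1987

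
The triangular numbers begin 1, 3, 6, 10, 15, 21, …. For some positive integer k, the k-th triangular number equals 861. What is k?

41

Set n(n+1)/2 = 861, giving n² + n − 1722 = 0.
So n = (-1 + 83) / 2 = 82/2 = 41.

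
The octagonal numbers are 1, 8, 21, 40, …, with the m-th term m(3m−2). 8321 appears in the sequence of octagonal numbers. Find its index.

Set n(3n−2) = 8321, giving 3n² − 2n − 8321 = 0.
The discriminant is 4 + 12·8321 = 99856, and √99856 = 316.
So n = (2 + 316) / 6 = 318/6 = 53.
Check: 53·(3·53 − 2) = 8321. ✓

53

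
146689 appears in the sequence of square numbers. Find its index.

We need n² = 146689, so n = √146689 = 383.

383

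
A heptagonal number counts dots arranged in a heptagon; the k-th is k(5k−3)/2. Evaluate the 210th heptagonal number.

109935

The 210th heptagonal number is n(5n−3)/2 with n = 210.
210·(5·210 − 3)/2 = 210·1047/2 = 109935.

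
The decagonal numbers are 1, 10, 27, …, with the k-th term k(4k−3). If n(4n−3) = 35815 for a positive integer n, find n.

95

Set n(4n−3) = 35815, giving 4n² − 3n − 35815 = 0.
The discriminant is 9 + 16·35815 = 573049, and √573049 = 757.
So n = (3 + 757) / 8 = 760/8 = 95.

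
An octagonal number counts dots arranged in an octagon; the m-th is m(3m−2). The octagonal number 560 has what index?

14

Set n(3n−2) = 560, giving 3n² − 2n − 560 = 0.
So n = (2 + 82) / 6 = 84/6 = 14.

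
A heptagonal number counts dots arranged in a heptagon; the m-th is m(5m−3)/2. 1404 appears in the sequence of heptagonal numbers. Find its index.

Set n(5n−3)/2 = 1404, giving 5n² − 3n − 2808 = 0.
The discriminant is 9 + 40·1404 = 56169, and √56169 = 237.
So n = (3 + 237) / 10 = 240/10 = 24.

24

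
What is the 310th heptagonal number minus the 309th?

Consecutive heptagonal numbers differ by 5n − 4: here 5·310 − 4 = 1546.

1546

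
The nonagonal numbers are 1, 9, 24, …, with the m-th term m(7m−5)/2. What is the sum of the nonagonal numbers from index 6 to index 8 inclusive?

469

Σ i(7i−5)/2 = (7Σi² − 5Σi) / 2 over i = 6..8.
Σi = 36 − 15 = 21 and Σi² = 204 − 55 = 149.
(7·149 − 5·21) / 2 = 938/2 = 469.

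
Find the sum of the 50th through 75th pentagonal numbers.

Σ i(3i−1)/2 = (3Σi² − Σi) / 2 over i = 50..75.
Σi = 2850 − 1225 = 1625 and Σi² = 143450 − 40425 = 103025.
(3·103025 − 1·1625) / 2 = 307450/2 = 153725.

153725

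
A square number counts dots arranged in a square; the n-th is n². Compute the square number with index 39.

39² = 1521.

1521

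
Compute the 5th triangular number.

15

The 5th triangular number is n(n+1)/2 with n = 5.
5·6/2 = 30/2 = 15.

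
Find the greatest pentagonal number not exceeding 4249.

4187

Solve n(3n−1)/2 ≤ 4249 for integer n.
n = 53 gives 4187 ≤ 4249, while n = 54 gives 4347 > 4249; so the answer is 4187.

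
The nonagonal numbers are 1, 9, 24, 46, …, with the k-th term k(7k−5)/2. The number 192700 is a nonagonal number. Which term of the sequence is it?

235

Set n(7n−5)/2 = 192700, giving 7n² − 5n − 385400 = 0.
The discriminant is 25 + 56·192700 = 10791225, and √10791225 = 3285.
So n = (5 + 3285) / 14 = 3290/14 = 235.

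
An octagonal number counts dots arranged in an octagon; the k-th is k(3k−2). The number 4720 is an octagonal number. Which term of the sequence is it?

Set n(3n−2) = 4720, giving 3n² − 2n − 4720 = 0.
So n = (2 + 238) / 6 = 240/6 = 40.
Check: 40·(3·40 − 2) = 4720. ✓

40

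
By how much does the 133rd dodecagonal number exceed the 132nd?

Consecutive dodecagonal numbers differ by 10n − 9: here 10·133 − 9 = 1321.

1321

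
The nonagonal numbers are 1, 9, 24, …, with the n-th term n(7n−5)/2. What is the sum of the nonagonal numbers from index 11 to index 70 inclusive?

401360

Σ i(7i−5)/2 = (7Σi² − 5Σi) / 2 over i = 11..70.
Σi = 2485 − 55 = 2430 and Σi² = 116795 − 385 = 116410.
(7·116410 − 5·2430) / 2 = 802720/2 = 401360.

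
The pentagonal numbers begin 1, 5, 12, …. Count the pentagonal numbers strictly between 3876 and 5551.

The n-th pentagonal number is n(3n−1)/2.
Smallest index with value > 3876: n = 52 (giving 4030).
Largest index with value < 5551: n = 60 (giving 5370).
Indices 52 through 60: 9 terms.

9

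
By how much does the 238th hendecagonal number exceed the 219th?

39007

238·(9·238 − 7)/2 = 254065 and 219·(9·219 − 7)/2 = 215058.
Difference: 254065 − 215058 = 39007.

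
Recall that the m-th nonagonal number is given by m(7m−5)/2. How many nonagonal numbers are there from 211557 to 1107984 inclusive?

The n-th nonagonal number is n(7n−5)/2.
Smallest index with value ≥ 211557: n = 247 (giving 212914).
Largest index with value ≤ 1107984: n = 563 (giving 1107984).
Indices 247 through 563: 317 terms.

317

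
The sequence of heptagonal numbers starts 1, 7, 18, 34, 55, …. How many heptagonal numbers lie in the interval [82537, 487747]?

The n-th heptagonal number is n(5n−3)/2.
Smallest index with value ≥ 82537: n = 182 (giving 82537).
Largest index with value ≤ 487747: n = 442 (giving 487747).
Indices 182 through 442: 261 terms.

261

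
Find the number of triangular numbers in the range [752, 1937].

The n-th triangular number is n(n+1)/2.
Smallest index with value ≥ 752: n = 39 (giving 780).
Largest index with value ≤ 1937: n = 61 (giving 1891).
Indices 39 through 61: 23 terms.

23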